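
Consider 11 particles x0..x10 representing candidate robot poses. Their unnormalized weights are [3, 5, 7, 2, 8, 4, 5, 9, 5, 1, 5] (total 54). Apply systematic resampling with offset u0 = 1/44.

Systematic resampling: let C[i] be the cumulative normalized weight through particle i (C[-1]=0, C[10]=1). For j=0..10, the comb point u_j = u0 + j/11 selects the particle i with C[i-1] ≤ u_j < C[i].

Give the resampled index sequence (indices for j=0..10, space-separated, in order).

0 1 2 3 4 5 6 7 7 8 10

C = [1/18, 4/27, 5/18, 17/54, 25/54, 29/54, 17/27, 43/54, 8/9, 49/54, 1]
j=0: u_0=1/44 ∈ [0, 1/18) → index 0
j=1: u_1=5/44 ∈ [1/18, 4/27) → index 1
j=2: u_2=9/44 ∈ [4/27, 5/18) → index 2
j=3: u_3=13/44 ∈ [5/18, 17/54) → index 3
j=4: u_4=17/44 ∈ [17/54, 25/54) → index 4
j=5: u_5=21/44 ∈ [25/54, 29/54) → index 5
j=6: u_6=25/44 ∈ [29/54, 17/27) → index 6
j=7: u_7=29/44 ∈ [17/27, 43/54) → index 7
j=8: u_8=3/4 ∈ [17/27, 43/54) → index 7
j=9: u_9=37/44 ∈ [43/54, 8/9) → index 8
j=10: u_10=41/44 ∈ [49/54, 1) → index 10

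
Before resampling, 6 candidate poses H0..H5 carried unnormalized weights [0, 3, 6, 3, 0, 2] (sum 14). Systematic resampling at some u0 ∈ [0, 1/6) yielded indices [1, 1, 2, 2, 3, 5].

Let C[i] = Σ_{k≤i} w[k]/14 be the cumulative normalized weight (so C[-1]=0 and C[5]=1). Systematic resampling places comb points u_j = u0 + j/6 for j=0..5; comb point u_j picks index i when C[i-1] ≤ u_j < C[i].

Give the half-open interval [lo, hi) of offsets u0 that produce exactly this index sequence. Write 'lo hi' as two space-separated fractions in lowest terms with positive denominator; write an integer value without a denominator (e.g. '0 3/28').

C = [0, 3/14, 9/14, 6/7, 6/7, 1]
j=0 picked index 1: u0 ∈ [0, 3/14)
j=1 picked index 1: u0 ∈ [-1/6, 1/21)
j=2 picked index 2: u0 ∈ [-5/42, 13/42)
j=3 picked index 2: u0 ∈ [-2/7, 1/7)
j=4 picked index 3: u0 ∈ [-1/42, 4/21)
j=5 picked index 5: u0 ∈ [1/42, 1/6)
intersection: [1/42, 1/21)

1/42 1/21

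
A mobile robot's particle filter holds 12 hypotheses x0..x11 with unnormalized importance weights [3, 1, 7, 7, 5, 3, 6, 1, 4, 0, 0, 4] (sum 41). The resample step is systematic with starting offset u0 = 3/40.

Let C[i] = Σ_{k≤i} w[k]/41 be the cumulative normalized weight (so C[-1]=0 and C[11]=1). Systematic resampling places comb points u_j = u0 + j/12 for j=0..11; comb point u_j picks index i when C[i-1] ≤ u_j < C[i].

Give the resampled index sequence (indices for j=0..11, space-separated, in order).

C = [3/41, 4/41, 11/41, 18/41, 23/41, 26/41, 32/41, 33/41, 37/41, 37/41, 37/41, 1]
j=0: u_0=3/40 ∈ [3/41, 4/41) → index 1
j=1: u_1=19/120 ∈ [4/41, 11/41) → index 2
j=2: u_2=29/120 ∈ [4/41, 11/41) → index 2
j=3: u_3=13/40 ∈ [11/41, 18/41) → index 3
j=4: u_4=49/120 ∈ [11/41, 18/41) → index 3
j=5: u_5=59/120 ∈ [18/41, 23/41) → index 4
j=6: u_6=23/40 ∈ [23/41, 26/41) → index 5
j=7: u_7=79/120 ∈ [26/41, 32/41) → index 6
j=8: u_8=89/120 ∈ [26/41, 32/41) → index 6
j=9: u_9=33/40 ∈ [33/41, 37/41) → index 8
j=10: u_10=109/120 ∈ [37/41, 1) → index 11
j=11: u_11=119/120 ∈ [37/41, 1) → index 11

1 2 2 3 3 4 5 6 6 8 11 11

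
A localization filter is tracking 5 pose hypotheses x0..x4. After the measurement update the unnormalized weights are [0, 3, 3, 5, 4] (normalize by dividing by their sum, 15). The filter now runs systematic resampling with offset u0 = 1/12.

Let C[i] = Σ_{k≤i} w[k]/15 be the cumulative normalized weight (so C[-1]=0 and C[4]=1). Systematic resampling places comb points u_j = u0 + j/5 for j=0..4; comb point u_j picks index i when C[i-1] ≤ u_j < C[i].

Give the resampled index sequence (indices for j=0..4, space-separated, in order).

1 2 3 3 4

C = [0, 1/5, 2/5, 11/15, 1]
j=0: u_0=1/12 ∈ [0, 1/5) → index 1
j=1: u_1=17/60 ∈ [1/5, 2/5) → index 2
j=2: u_2=29/60 ∈ [2/5, 11/15) → index 3
j=3: u_3=41/60 ∈ [2/5, 11/15) → index 3
j=4: u_4=53/60 ∈ [11/15, 1) → index 4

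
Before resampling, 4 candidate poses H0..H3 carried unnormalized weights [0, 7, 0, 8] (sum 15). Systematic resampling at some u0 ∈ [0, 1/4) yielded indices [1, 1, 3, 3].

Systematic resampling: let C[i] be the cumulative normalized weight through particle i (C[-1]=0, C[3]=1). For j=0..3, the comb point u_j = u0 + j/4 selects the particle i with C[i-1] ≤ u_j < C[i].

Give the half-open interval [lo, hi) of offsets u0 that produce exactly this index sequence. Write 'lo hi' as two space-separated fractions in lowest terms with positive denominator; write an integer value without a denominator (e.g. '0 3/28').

C = [0, 7/15, 7/15, 1]
j=0 picked index 1: u0 ∈ [0, 7/15)
j=1 picked index 1: u0 ∈ [-1/4, 13/60)
j=2 picked index 3: u0 ∈ [-1/30, 1/2)
j=3 picked index 3: u0 ∈ [-17/60, 1/4)
intersection: [0, 13/60)

0 13/60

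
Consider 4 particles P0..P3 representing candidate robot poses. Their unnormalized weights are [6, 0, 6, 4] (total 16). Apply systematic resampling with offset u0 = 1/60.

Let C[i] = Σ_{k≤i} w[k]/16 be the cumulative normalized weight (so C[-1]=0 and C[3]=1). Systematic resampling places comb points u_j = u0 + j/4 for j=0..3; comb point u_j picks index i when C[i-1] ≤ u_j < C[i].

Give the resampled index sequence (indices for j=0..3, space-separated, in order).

0 0 2 3

C = [3/8, 3/8, 3/4, 1]
j=0: u_0=1/60 ∈ [0, 3/8) → index 0
j=1: u_1=4/15 ∈ [0, 3/8) → index 0
j=2: u_2=31/60 ∈ [3/8, 3/4) → index 2
j=3: u_3=23/30 ∈ [3/4, 1) → index 3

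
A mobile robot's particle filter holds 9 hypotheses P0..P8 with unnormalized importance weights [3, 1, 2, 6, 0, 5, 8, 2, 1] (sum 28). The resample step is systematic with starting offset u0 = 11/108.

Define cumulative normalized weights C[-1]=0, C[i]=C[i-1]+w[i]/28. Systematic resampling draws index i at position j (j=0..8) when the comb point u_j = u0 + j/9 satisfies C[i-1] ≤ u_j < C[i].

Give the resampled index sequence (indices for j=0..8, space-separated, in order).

0 2 3 5 5 6 6 6 8

C = [3/28, 1/7, 3/14, 3/7, 3/7, 17/28, 25/28, 27/28, 1]
j=0: u_0=11/108 ∈ [0, 3/28) → index 0
j=1: u_1=23/108 ∈ [1/7, 3/14) → index 2
j=2: u_2=35/108 ∈ [3/14, 3/7) → index 3
j=3: u_3=47/108 ∈ [3/7, 17/28) → index 5
j=4: u_4=59/108 ∈ [3/7, 17/28) → index 5
j=5: u_5=71/108 ∈ [17/28, 25/28) → index 6
j=6: u_6=83/108 ∈ [17/28, 25/28) → index 6
j=7: u_7=95/108 ∈ [17/28, 25/28) → index 6
j=8: u_8=107/108 ∈ [27/28, 1) → index 8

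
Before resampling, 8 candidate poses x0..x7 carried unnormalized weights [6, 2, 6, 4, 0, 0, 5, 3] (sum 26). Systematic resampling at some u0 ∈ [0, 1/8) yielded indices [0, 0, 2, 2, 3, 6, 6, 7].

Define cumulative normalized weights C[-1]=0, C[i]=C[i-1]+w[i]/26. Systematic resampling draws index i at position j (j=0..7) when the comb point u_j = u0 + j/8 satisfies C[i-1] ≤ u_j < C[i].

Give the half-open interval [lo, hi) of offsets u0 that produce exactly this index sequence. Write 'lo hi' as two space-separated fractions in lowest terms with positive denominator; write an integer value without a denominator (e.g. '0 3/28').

C = [3/13, 4/13, 7/13, 9/13, 9/13, 9/13, 23/26, 1]
j=0 picked index 0: u0 ∈ [0, 3/13)
j=1 picked index 0: u0 ∈ [-1/8, 11/104)
j=2 picked index 2: u0 ∈ [3/52, 15/52)
j=3 picked index 2: u0 ∈ [-7/104, 17/104)
j=4 picked index 3: u0 ∈ [1/26, 5/26)
j=5 picked index 6: u0 ∈ [7/104, 27/104)
j=6 picked index 6: u0 ∈ [-3/52, 7/52)
j=7 picked index 7: u0 ∈ [1/104, 1/8)
intersection: [7/104, 11/104)

7/104 11/104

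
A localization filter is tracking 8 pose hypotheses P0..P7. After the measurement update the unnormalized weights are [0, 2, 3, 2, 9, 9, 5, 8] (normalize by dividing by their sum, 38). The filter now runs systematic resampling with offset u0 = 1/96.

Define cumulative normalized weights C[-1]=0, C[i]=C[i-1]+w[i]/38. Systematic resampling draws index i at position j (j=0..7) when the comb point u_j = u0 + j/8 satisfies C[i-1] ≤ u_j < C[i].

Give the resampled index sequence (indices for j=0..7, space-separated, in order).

C = [0, 1/19, 5/38, 7/38, 8/19, 25/38, 15/19, 1]
j=0: u_0=1/96 ∈ [0, 1/19) → index 1
j=1: u_1=13/96 ∈ [5/38, 7/38) → index 3
j=2: u_2=25/96 ∈ [7/38, 8/19) → index 4
j=3: u_3=37/96 ∈ [7/38, 8/19) → index 4
j=4: u_4=49/96 ∈ [8/19, 25/38) → index 5
j=5: u_5=61/96 ∈ [8/19, 25/38) → index 5
j=6: u_6=73/96 ∈ [25/38, 15/19) → index 6
j=7: u_7=85/96 ∈ [15/19, 1) → index 7

1 3 4 4 5 5 6 7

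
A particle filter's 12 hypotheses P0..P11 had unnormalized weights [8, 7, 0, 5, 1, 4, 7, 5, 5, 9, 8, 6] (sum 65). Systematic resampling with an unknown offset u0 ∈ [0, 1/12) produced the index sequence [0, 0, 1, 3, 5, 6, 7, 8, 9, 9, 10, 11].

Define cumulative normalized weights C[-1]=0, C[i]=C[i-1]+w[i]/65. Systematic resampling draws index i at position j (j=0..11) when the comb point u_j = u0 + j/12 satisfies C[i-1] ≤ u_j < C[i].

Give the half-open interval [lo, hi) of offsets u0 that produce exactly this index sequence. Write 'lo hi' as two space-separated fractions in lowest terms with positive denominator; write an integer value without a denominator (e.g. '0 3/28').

C = [8/65, 3/13, 3/13, 4/13, 21/65, 5/13, 32/65, 37/65, 42/65, 51/65, 59/65, 1]
j=0 picked index 0: u0 ∈ [0, 8/65)
j=1 picked index 0: u0 ∈ [-1/12, 31/780)
j=2 picked index 1: u0 ∈ [-17/390, 5/78)
j=3 picked index 3: u0 ∈ [-1/52, 3/52)
j=4 picked index 5: u0 ∈ [-2/195, 2/39)
j=5 picked index 6: u0 ∈ [-5/156, 59/780)
j=6 picked index 7: u0 ∈ [-1/130, 9/130)
j=7 picked index 8: u0 ∈ [-11/780, 49/780)
j=8 picked index 9: u0 ∈ [-4/195, 23/195)
j=9 picked index 9: u0 ∈ [-27/260, 9/260)
j=10 picked index 10: u0 ∈ [-19/390, 29/390)
j=11 picked index 11: u0 ∈ [-7/780, 1/12)
intersection: [0, 9/260)

0 9/260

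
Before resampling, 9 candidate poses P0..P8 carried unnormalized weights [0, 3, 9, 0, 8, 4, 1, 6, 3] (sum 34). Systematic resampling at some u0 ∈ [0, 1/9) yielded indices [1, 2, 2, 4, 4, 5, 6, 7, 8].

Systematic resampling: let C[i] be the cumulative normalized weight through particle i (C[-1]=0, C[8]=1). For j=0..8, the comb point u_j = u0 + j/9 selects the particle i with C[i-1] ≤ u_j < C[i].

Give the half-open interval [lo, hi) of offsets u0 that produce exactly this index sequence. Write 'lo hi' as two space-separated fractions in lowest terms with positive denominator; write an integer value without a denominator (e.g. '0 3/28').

C = [0, 3/34, 6/17, 6/17, 10/17, 12/17, 25/34, 31/34, 1]
j=0 picked index 1: u0 ∈ [0, 3/34)
j=1 picked index 2: u0 ∈ [-7/306, 37/153)
j=2 picked index 2: u0 ∈ [-41/306, 20/153)
j=3 picked index 4: u0 ∈ [1/51, 13/51)
j=4 picked index 4: u0 ∈ [-14/153, 22/153)
j=5 picked index 5: u0 ∈ [5/153, 23/153)
j=6 picked index 6: u0 ∈ [2/51, 7/102)
j=7 picked index 7: u0 ∈ [-13/306, 41/306)
j=8 picked index 8: u0 ∈ [7/306, 1/9)
intersection: [2/51, 7/102)

2/51 7/102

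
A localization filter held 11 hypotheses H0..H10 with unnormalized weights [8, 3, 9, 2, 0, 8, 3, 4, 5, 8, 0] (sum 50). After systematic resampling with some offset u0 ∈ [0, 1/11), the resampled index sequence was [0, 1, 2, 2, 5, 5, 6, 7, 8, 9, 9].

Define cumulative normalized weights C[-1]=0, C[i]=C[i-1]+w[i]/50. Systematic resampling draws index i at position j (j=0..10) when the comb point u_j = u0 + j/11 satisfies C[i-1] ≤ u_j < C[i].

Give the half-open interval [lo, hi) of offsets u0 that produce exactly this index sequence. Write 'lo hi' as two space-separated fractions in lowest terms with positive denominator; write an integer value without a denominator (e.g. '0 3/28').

C = [4/25, 11/50, 2/5, 11/25, 11/25, 3/5, 33/50, 37/50, 21/25, 1, 1]
j=0 picked index 0: u0 ∈ [0, 4/25)
j=1 picked index 1: u0 ∈ [19/275, 71/550)
j=2 picked index 2: u0 ∈ [21/550, 12/55)
j=3 picked index 2: u0 ∈ [-29/550, 7/55)
j=4 picked index 5: u0 ∈ [21/275, 13/55)
j=5 picked index 5: u0 ∈ [-4/275, 8/55)
j=6 picked index 6: u0 ∈ [3/55, 63/550)
j=7 picked index 7: u0 ∈ [13/550, 57/550)
j=8 picked index 8: u0 ∈ [7/550, 31/275)
j=9 picked index 9: u0 ∈ [6/275, 2/11)
j=10 picked index 9: u0 ∈ [-19/275, 1/11)
intersection: [21/275, 1/11)

21/275 1/11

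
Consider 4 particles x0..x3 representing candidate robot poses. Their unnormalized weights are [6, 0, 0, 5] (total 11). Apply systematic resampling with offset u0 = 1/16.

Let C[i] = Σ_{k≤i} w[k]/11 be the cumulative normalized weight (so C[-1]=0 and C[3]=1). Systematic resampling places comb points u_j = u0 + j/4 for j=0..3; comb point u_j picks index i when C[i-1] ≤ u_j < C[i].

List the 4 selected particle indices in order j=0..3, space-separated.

0 0 3 3

C = [6/11, 6/11, 6/11, 1]
j=0: u_0=1/16 ∈ [0, 6/11) → index 0
j=1: u_1=5/16 ∈ [0, 6/11) → index 0
j=2: u_2=9/16 ∈ [6/11, 1) → index 3
j=3: u_3=13/16 ∈ [6/11, 1) → index 3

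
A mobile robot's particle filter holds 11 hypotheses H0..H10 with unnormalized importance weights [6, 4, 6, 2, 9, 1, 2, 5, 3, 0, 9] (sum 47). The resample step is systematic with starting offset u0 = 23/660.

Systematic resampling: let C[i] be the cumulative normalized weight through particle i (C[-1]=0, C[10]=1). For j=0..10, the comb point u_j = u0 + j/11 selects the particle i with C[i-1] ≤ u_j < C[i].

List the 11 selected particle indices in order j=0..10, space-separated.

0 0 2 2 4 4 5 7 8 10 10

C = [6/47, 10/47, 16/47, 18/47, 27/47, 28/47, 30/47, 35/47, 38/47, 38/47, 1]
j=0: u_0=23/660 ∈ [0, 6/47) → index 0
j=1: u_1=83/660 ∈ [0, 6/47) → index 0
j=2: u_2=13/60 ∈ [10/47, 16/47) → index 2
j=3: u_3=203/660 ∈ [10/47, 16/47) → index 2
j=4: u_4=263/660 ∈ [18/47, 27/47) → index 4
j=5: u_5=323/660 ∈ [18/47, 27/47) → index 4
j=6: u_6=383/660 ∈ [27/47, 28/47) → index 5
j=7: u_7=443/660 ∈ [30/47, 35/47) → index 7
j=8: u_8=503/660 ∈ [35/47, 38/47) → index 8
j=9: u_9=563/660 ∈ [38/47, 1) → index 10
j=10: u_10=623/660 ∈ [38/47, 1) → index 10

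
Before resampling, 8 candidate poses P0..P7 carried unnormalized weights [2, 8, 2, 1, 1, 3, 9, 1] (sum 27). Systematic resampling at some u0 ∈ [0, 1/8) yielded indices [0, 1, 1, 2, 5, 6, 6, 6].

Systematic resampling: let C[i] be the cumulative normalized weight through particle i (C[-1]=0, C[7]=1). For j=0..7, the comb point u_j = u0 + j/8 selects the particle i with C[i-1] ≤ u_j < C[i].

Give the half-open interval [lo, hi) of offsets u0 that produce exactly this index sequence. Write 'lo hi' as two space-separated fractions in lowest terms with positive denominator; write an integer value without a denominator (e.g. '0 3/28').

C = [2/27, 10/27, 4/9, 13/27, 14/27, 17/27, 26/27, 1]
j=0 picked index 0: u0 ∈ [0, 2/27)
j=1 picked index 1: u0 ∈ [-11/216, 53/216)
j=2 picked index 1: u0 ∈ [-19/108, 13/108)
j=3 picked index 2: u0 ∈ [-1/216, 5/72)
j=4 picked index 5: u0 ∈ [1/54, 7/54)
j=5 picked index 6: u0 ∈ [1/216, 73/216)
j=6 picked index 6: u0 ∈ [-13/108, 23/108)
j=7 picked index 6: u0 ∈ [-53/216, 19/216)
intersection: [1/54, 5/72)

1/54 5/72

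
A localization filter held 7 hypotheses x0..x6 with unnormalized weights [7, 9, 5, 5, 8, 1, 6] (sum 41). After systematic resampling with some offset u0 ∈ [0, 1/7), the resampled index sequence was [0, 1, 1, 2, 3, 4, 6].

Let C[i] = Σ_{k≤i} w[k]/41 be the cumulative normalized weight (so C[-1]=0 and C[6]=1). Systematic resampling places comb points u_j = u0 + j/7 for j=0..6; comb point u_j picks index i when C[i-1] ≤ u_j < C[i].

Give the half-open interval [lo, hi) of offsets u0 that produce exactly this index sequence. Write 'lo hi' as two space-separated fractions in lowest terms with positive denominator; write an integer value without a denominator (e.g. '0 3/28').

C = [7/41, 16/41, 21/41, 26/41, 34/41, 35/41, 1]
j=0 picked index 0: u0 ∈ [0, 7/41)
j=1 picked index 1: u0 ∈ [8/287, 71/287)
j=2 picked index 1: u0 ∈ [-33/287, 30/287)
j=3 picked index 2: u0 ∈ [-11/287, 24/287)
j=4 picked index 3: u0 ∈ [-17/287, 18/287)
j=5 picked index 4: u0 ∈ [-23/287, 33/287)
j=6 picked index 6: u0 ∈ [-1/287, 1/7)
intersection: [8/287, 18/287)

8/287 18/287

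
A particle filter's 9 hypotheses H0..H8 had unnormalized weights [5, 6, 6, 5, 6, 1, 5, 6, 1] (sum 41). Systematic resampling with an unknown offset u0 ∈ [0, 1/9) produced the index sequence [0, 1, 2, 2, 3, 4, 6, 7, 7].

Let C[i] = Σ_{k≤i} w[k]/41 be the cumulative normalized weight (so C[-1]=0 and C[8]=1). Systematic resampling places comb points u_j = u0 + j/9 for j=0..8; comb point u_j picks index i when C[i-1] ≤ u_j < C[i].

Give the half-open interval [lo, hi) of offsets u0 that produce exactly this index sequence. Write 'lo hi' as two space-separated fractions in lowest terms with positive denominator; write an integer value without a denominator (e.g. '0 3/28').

C = [5/41, 11/41, 17/41, 22/41, 28/41, 29/41, 34/41, 40/41, 1]
j=0 picked index 0: u0 ∈ [0, 5/41)
j=1 picked index 1: u0 ∈ [4/369, 58/369)
j=2 picked index 2: u0 ∈ [17/369, 71/369)
j=3 picked index 2: u0 ∈ [-8/123, 10/123)
j=4 picked index 3: u0 ∈ [-11/369, 34/369)
j=5 picked index 4: u0 ∈ [-7/369, 47/369)
j=6 picked index 6: u0 ∈ [5/123, 20/123)
j=7 picked index 7: u0 ∈ [19/369, 73/369)
j=8 picked index 7: u0 ∈ [-22/369, 32/369)
intersection: [19/369, 10/123)

19/369 10/123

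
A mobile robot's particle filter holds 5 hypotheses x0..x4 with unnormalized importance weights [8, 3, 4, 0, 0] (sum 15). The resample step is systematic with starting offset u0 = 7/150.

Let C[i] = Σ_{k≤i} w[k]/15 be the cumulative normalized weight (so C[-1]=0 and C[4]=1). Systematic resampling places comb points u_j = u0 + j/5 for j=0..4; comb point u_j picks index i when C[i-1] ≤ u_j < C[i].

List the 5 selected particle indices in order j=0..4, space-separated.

0 0 0 1 2

C = [8/15, 11/15, 1, 1, 1]
j=0: u_0=7/150 ∈ [0, 8/15) → index 0
j=1: u_1=37/150 ∈ [0, 8/15) → index 0
j=2: u_2=67/150 ∈ [0, 8/15) → index 0
j=3: u_3=97/150 ∈ [8/15, 11/15) → index 1
j=4: u_4=127/150 ∈ [11/15, 1) → index 2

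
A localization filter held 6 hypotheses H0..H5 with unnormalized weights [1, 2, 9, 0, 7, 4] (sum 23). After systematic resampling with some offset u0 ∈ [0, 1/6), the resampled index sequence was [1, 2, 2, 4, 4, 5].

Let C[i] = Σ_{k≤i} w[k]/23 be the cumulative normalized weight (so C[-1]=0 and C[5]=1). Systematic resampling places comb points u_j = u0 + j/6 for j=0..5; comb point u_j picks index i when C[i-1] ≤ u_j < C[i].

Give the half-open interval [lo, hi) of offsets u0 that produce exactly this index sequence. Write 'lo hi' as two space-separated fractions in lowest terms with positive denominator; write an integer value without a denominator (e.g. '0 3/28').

1/23 3/23

C = [1/23, 3/23, 12/23, 12/23, 19/23, 1]
j=0 picked index 1: u0 ∈ [1/23, 3/23)
j=1 picked index 2: u0 ∈ [-5/138, 49/138)
j=2 picked index 2: u0 ∈ [-14/69, 13/69)
j=3 picked index 4: u0 ∈ [1/46, 15/46)
j=4 picked index 4: u0 ∈ [-10/69, 11/69)
j=5 picked index 5: u0 ∈ [-1/138, 1/6)
intersection: [1/23, 3/23)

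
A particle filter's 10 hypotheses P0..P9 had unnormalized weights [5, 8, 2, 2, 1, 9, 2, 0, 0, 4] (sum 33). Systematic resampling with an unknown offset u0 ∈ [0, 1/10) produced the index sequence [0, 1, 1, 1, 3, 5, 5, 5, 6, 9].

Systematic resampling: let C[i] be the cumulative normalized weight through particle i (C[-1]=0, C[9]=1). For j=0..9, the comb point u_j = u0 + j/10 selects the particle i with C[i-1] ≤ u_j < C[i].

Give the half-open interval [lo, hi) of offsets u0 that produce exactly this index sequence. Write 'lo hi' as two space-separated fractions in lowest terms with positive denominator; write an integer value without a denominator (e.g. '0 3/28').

3/55 13/165

C = [5/33, 13/33, 5/11, 17/33, 6/11, 9/11, 29/33, 29/33, 29/33, 1]
j=0 picked index 0: u0 ∈ [0, 5/33)
j=1 picked index 1: u0 ∈ [17/330, 97/330)
j=2 picked index 1: u0 ∈ [-8/165, 32/165)
j=3 picked index 1: u0 ∈ [-49/330, 31/330)
j=4 picked index 3: u0 ∈ [3/55, 19/165)
j=5 picked index 5: u0 ∈ [1/22, 7/22)
j=6 picked index 5: u0 ∈ [-3/55, 12/55)
j=7 picked index 5: u0 ∈ [-17/110, 13/110)
j=8 picked index 6: u0 ∈ [1/55, 13/165)
j=9 picked index 9: u0 ∈ [-7/330, 1/10)
intersection: [3/55, 13/165)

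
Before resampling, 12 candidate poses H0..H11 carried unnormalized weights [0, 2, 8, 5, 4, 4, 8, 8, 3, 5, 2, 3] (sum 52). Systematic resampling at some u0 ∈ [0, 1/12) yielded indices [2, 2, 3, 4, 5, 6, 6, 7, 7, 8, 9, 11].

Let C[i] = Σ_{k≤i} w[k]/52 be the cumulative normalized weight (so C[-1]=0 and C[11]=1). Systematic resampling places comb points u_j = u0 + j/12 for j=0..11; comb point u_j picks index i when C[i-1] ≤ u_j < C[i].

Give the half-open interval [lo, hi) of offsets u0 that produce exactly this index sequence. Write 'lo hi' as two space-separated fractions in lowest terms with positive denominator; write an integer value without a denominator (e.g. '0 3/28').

1/26 3/52

C = [0, 1/26, 5/26, 15/52, 19/52, 23/52, 31/52, 3/4, 21/26, 47/52, 49/52, 1]
j=0 picked index 2: u0 ∈ [1/26, 5/26)
j=1 picked index 2: u0 ∈ [-7/156, 17/156)
j=2 picked index 3: u0 ∈ [1/39, 19/156)
j=3 picked index 4: u0 ∈ [1/26, 3/26)
j=4 picked index 5: u0 ∈ [5/156, 17/156)
j=5 picked index 6: u0 ∈ [1/39, 7/39)
j=6 picked index 6: u0 ∈ [-3/52, 5/52)
j=7 picked index 7: u0 ∈ [1/78, 1/6)
j=8 picked index 7: u0 ∈ [-11/156, 1/12)
j=9 picked index 8: u0 ∈ [0, 3/52)
j=10 picked index 9: u0 ∈ [-1/39, 11/156)
j=11 picked index 11: u0 ∈ [1/39, 1/12)
intersection: [1/26, 3/52)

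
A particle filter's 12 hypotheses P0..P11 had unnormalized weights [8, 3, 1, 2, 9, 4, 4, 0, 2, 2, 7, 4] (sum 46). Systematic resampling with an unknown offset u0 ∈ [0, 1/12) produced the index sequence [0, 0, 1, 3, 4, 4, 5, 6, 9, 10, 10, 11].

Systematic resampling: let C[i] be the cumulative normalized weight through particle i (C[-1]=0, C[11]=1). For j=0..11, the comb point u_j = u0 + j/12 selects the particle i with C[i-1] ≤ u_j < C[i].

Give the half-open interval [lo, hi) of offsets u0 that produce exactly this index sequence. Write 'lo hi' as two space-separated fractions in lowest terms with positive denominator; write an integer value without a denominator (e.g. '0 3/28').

7/138 5/92

C = [4/23, 11/46, 6/23, 7/23, 1/2, 27/46, 31/46, 31/46, 33/46, 35/46, 21/23, 1]
j=0 picked index 0: u0 ∈ [0, 4/23)
j=1 picked index 0: u0 ∈ [-1/12, 25/276)
j=2 picked index 1: u0 ∈ [1/138, 5/69)
j=3 picked index 3: u0 ∈ [1/92, 5/92)
j=4 picked index 4: u0 ∈ [-2/69, 1/6)
j=5 picked index 4: u0 ∈ [-31/276, 1/12)
j=6 picked index 5: u0 ∈ [0, 2/23)
j=7 picked index 6: u0 ∈ [1/276, 25/276)
j=8 picked index 9: u0 ∈ [7/138, 13/138)
j=9 picked index 10: u0 ∈ [1/92, 15/92)
j=10 picked index 10: u0 ∈ [-5/69, 11/138)
j=11 picked index 11: u0 ∈ [-1/276, 1/12)
intersection: [7/138, 5/92)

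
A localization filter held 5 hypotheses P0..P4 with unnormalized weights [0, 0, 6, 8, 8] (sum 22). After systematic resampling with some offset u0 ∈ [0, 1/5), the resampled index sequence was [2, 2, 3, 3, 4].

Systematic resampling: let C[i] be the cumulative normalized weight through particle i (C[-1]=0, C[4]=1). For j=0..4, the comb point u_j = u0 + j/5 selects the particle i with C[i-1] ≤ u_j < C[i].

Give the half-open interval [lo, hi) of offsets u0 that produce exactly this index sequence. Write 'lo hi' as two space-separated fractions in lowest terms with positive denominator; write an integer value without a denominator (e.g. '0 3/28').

0 2/55

C = [0, 0, 3/11, 7/11, 1]
j=0 picked index 2: u0 ∈ [0, 3/11)
j=1 picked index 2: u0 ∈ [-1/5, 4/55)
j=2 picked index 3: u0 ∈ [-7/55, 13/55)
j=3 picked index 3: u0 ∈ [-18/55, 2/55)
j=4 picked index 4: u0 ∈ [-9/55, 1/5)
intersection: [0, 2/55)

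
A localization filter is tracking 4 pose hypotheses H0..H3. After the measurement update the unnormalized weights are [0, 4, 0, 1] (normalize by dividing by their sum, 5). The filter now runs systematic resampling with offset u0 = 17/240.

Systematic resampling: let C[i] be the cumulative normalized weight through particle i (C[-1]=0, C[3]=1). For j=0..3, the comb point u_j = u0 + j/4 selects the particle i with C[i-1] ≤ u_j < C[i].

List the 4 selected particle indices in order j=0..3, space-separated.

C = [0, 4/5, 4/5, 1]
j=0: u_0=17/240 ∈ [0, 4/5) → index 1
j=1: u_1=77/240 ∈ [0, 4/5) → index 1
j=2: u_2=137/240 ∈ [0, 4/5) → index 1
j=3: u_3=197/240 ∈ [4/5, 1) → index 3

1 1 1 3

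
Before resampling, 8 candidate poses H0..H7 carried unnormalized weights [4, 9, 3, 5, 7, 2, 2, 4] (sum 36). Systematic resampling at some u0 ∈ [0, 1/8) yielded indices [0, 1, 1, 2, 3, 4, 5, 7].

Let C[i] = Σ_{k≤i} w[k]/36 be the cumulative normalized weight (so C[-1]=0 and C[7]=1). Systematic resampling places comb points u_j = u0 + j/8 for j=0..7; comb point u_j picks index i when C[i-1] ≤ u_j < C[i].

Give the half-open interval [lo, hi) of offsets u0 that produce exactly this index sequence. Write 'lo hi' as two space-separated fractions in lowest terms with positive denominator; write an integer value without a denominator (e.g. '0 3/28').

1/36 5/72

C = [1/9, 13/36, 4/9, 7/12, 7/9, 5/6, 8/9, 1]
j=0 picked index 0: u0 ∈ [0, 1/9)
j=1 picked index 1: u0 ∈ [-1/72, 17/72)
j=2 picked index 1: u0 ∈ [-5/36, 1/9)
j=3 picked index 2: u0 ∈ [-1/72, 5/72)
j=4 picked index 3: u0 ∈ [-1/18, 1/12)
j=5 picked index 4: u0 ∈ [-1/24, 11/72)
j=6 picked index 5: u0 ∈ [1/36, 1/12)
j=7 picked index 7: u0 ∈ [1/72, 1/8)
intersection: [1/36, 5/72)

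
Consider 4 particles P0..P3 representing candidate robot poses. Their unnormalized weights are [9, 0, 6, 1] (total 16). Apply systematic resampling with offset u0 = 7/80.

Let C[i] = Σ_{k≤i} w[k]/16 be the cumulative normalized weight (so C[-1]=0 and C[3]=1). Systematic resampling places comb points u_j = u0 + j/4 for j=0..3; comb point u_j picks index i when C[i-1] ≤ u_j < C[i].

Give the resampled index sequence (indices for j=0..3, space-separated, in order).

C = [9/16, 9/16, 15/16, 1]
j=0: u_0=7/80 ∈ [0, 9/16) → index 0
j=1: u_1=27/80 ∈ [0, 9/16) → index 0
j=2: u_2=47/80 ∈ [9/16, 15/16) → index 2
j=3: u_3=67/80 ∈ [9/16, 15/16) → index 2

0 0 2 2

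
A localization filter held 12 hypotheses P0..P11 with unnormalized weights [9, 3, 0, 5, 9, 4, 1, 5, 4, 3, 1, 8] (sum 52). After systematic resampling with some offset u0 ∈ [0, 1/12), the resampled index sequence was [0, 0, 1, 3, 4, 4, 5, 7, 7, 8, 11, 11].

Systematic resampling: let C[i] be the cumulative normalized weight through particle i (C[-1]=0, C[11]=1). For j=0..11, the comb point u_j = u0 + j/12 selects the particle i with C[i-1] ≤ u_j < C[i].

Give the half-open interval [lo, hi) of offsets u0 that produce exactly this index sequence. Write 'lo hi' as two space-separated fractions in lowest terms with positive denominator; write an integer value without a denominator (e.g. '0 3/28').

C = [9/52, 3/13, 3/13, 17/52, 1/2, 15/26, 31/52, 9/13, 10/13, 43/52, 11/13, 1]
j=0 picked index 0: u0 ∈ [0, 9/52)
j=1 picked index 0: u0 ∈ [-1/12, 7/78)
j=2 picked index 1: u0 ∈ [1/156, 5/78)
j=3 picked index 3: u0 ∈ [-1/52, 1/13)
j=4 picked index 4: u0 ∈ [-1/156, 1/6)
j=5 picked index 4: u0 ∈ [-7/78, 1/12)
j=6 picked index 5: u0 ∈ [0, 1/13)
j=7 picked index 7: u0 ∈ [1/78, 17/156)
j=8 picked index 7: u0 ∈ [-11/156, 1/39)
j=9 picked index 8: u0 ∈ [-3/52, 1/52)
j=10 picked index 11: u0 ∈ [1/78, 1/6)
j=11 picked index 11: u0 ∈ [-11/156, 1/12)
intersection: [1/78, 1/52)

1/78 1/52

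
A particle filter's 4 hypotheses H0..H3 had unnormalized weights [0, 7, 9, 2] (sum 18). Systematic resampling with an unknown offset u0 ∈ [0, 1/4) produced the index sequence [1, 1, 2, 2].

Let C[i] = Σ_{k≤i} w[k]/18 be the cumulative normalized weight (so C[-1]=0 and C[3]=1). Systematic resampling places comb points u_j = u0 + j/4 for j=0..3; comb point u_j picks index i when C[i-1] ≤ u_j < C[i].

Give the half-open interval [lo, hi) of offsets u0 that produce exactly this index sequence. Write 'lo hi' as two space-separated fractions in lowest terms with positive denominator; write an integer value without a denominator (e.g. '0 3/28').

C = [0, 7/18, 8/9, 1]
j=0 picked index 1: u0 ∈ [0, 7/18)
j=1 picked index 1: u0 ∈ [-1/4, 5/36)
j=2 picked index 2: u0 ∈ [-1/9, 7/18)
j=3 picked index 2: u0 ∈ [-13/36, 5/36)
intersection: [0, 5/36)

0 5/36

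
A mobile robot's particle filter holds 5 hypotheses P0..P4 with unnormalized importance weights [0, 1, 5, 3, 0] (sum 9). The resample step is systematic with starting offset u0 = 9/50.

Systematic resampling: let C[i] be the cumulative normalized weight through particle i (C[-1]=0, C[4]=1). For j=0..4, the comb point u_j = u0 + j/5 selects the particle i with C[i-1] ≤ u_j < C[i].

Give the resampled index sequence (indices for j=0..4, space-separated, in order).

2 2 2 3 3

C = [0, 1/9, 2/3, 1, 1]
j=0: u_0=9/50 ∈ [1/9, 2/3) → index 2
j=1: u_1=19/50 ∈ [1/9, 2/3) → index 2
j=2: u_2=29/50 ∈ [1/9, 2/3) → index 2
j=3: u_3=39/50 ∈ [2/3, 1) → index 3
j=4: u_4=49/50 ∈ [2/3, 1) → index 3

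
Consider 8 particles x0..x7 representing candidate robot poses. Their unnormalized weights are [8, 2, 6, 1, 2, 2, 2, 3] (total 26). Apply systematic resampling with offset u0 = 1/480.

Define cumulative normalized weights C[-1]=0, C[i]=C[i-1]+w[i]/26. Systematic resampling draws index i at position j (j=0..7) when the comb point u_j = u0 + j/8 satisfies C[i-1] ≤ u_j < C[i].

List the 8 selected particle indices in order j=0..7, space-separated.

0 0 0 1 2 3 5 6

C = [4/13, 5/13, 8/13, 17/26, 19/26, 21/26, 23/26, 1]
j=0: u_0=1/480 ∈ [0, 4/13) → index 0
j=1: u_1=61/480 ∈ [0, 4/13) → index 0
j=2: u_2=121/480 ∈ [0, 4/13) → index 0
j=3: u_3=181/480 ∈ [4/13, 5/13) → index 1
j=4: u_4=241/480 ∈ [5/13, 8/13) → index 2
j=5: u_5=301/480 ∈ [8/13, 17/26) → index 3
j=6: u_6=361/480 ∈ [19/26, 21/26) → index 5
j=7: u_7=421/480 ∈ [21/26, 23/26) → index 6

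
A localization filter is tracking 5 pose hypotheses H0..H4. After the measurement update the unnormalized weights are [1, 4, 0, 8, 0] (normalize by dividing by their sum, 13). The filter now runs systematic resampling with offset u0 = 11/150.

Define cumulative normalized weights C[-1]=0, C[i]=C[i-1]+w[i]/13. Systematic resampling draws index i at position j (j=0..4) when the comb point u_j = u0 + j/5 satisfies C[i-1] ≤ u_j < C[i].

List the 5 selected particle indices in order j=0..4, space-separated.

0 1 3 3 3

C = [1/13, 5/13, 5/13, 1, 1]
j=0: u_0=11/150 ∈ [0, 1/13) → index 0
j=1: u_1=41/150 ∈ [1/13, 5/13) → index 1
j=2: u_2=71/150 ∈ [5/13, 1) → index 3
j=3: u_3=101/150 ∈ [5/13, 1) → index 3
j=4: u_4=131/150 ∈ [5/13, 1) → index 3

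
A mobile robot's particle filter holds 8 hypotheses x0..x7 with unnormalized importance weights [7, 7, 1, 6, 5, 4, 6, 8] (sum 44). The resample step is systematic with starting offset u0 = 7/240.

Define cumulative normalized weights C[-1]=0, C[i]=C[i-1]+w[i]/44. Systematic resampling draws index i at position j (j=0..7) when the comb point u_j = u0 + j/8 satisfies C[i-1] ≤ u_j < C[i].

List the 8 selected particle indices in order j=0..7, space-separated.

C = [7/44, 7/22, 15/44, 21/44, 13/22, 15/22, 9/11, 1]
j=0: u_0=7/240 ∈ [0, 7/44) → index 0
j=1: u_1=37/240 ∈ [0, 7/44) → index 0
j=2: u_2=67/240 ∈ [7/44, 7/22) → index 1
j=3: u_3=97/240 ∈ [15/44, 21/44) → index 3
j=4: u_4=127/240 ∈ [21/44, 13/22) → index 4
j=5: u_5=157/240 ∈ [13/22, 15/22) → index 5
j=6: u_6=187/240 ∈ [15/22, 9/11) → index 6
j=7: u_7=217/240 ∈ [9/11, 1) → index 7

0 0 1 3 4 5 6 7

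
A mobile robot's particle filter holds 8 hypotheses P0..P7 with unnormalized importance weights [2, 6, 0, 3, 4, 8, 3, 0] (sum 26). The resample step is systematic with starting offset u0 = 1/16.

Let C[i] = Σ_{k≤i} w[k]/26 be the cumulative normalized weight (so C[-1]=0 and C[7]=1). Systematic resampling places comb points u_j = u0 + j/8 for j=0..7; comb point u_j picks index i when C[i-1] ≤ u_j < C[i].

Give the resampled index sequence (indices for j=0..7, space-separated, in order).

0 1 3 4 4 5 5 6

C = [1/13, 4/13, 4/13, 11/26, 15/26, 23/26, 1, 1]
j=0: u_0=1/16 ∈ [0, 1/13) → index 0
j=1: u_1=3/16 ∈ [1/13, 4/13) → index 1
j=2: u_2=5/16 ∈ [4/13, 11/26) → index 3
j=3: u_3=7/16 ∈ [11/26, 15/26) → index 4
j=4: u_4=9/16 ∈ [11/26, 15/26) → index 4
j=5: u_5=11/16 ∈ [15/26, 23/26) → index 5
j=6: u_6=13/16 ∈ [15/26, 23/26) → index 5
j=7: u_7=15/16 ∈ [23/26, 1) → index 6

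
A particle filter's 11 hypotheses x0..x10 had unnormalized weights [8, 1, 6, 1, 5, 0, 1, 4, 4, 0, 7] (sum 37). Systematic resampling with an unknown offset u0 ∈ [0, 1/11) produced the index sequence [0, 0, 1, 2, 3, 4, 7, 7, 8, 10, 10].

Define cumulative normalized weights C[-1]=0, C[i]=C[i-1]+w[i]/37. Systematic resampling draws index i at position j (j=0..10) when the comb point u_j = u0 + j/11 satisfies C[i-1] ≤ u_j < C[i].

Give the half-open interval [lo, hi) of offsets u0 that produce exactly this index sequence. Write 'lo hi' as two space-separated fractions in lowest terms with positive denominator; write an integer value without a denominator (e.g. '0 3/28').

20/407 25/407

C = [8/37, 9/37, 15/37, 16/37, 21/37, 21/37, 22/37, 26/37, 30/37, 30/37, 1]
j=0 picked index 0: u0 ∈ [0, 8/37)
j=1 picked index 0: u0 ∈ [-1/11, 51/407)
j=2 picked index 1: u0 ∈ [14/407, 25/407)
j=3 picked index 2: u0 ∈ [-12/407, 54/407)
j=4 picked index 3: u0 ∈ [17/407, 28/407)
j=5 picked index 4: u0 ∈ [-9/407, 46/407)
j=6 picked index 7: u0 ∈ [20/407, 64/407)
j=7 picked index 7: u0 ∈ [-17/407, 27/407)
j=8 picked index 8: u0 ∈ [-10/407, 34/407)
j=9 picked index 10: u0 ∈ [-3/407, 2/11)
j=10 picked index 10: u0 ∈ [-40/407, 1/11)
intersection: [20/407, 25/407)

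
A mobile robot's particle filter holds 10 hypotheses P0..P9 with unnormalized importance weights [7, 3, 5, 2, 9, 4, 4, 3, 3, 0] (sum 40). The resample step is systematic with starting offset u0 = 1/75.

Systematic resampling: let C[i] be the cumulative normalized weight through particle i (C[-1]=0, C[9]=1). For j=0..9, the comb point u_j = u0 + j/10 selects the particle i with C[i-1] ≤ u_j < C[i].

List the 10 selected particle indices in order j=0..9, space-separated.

0 0 1 2 3 4 4 5 6 7

C = [7/40, 1/4, 3/8, 17/40, 13/20, 3/4, 17/20, 37/40, 1, 1]
j=0: u_0=1/75 ∈ [0, 7/40) → index 0
j=1: u_1=17/150 ∈ [0, 7/40) → index 0
j=2: u_2=16/75 ∈ [7/40, 1/4) → index 1
j=3: u_3=47/150 ∈ [1/4, 3/8) → index 2
j=4: u_4=31/75 ∈ [3/8, 17/40) → index 3
j=5: u_5=77/150 ∈ [17/40, 13/20) → index 4
j=6: u_6=46/75 ∈ [17/40, 13/20) → index 4
j=7: u_7=107/150 ∈ [13/20, 3/4) → index 5
j=8: u_8=61/75 ∈ [3/4, 17/20) → index 6
j=9: u_9=137/150 ∈ [17/20, 37/40) → index 7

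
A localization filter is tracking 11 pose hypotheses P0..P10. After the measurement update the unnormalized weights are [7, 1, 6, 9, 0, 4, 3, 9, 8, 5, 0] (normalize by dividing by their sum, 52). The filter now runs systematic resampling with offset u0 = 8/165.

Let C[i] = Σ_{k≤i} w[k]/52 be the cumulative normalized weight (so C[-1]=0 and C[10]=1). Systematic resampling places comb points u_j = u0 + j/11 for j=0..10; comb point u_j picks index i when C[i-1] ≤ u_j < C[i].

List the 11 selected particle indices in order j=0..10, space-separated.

0 1 2 3 3 5 7 7 8 8 9

C = [7/52, 2/13, 7/26, 23/52, 23/52, 27/52, 15/26, 3/4, 47/52, 1, 1]
j=0: u_0=8/165 ∈ [0, 7/52) → index 0
j=1: u_1=23/165 ∈ [7/52, 2/13) → index 1
j=2: u_2=38/165 ∈ [2/13, 7/26) → index 2
j=3: u_3=53/165 ∈ [7/26, 23/52) → index 3
j=4: u_4=68/165 ∈ [7/26, 23/52) → index 3
j=5: u_5=83/165 ∈ [23/52, 27/52) → index 5
j=6: u_6=98/165 ∈ [15/26, 3/4) → index 7
j=7: u_7=113/165 ∈ [15/26, 3/4) → index 7
j=8: u_8=128/165 ∈ [3/4, 47/52) → index 8
j=9: u_9=13/15 ∈ [3/4, 47/52) → index 8
j=10: u_10=158/165 ∈ [47/52, 1) → index 9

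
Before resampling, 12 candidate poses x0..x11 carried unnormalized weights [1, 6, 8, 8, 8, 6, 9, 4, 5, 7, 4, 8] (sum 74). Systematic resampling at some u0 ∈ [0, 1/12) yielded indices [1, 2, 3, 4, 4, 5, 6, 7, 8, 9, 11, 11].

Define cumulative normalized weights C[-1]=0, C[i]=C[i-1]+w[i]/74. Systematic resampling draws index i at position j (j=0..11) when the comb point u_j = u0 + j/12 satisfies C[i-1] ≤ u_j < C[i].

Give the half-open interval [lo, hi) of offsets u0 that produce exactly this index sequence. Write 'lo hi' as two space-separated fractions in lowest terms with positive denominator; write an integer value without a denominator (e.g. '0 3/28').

C = [1/74, 7/74, 15/74, 23/74, 31/74, 1/2, 23/37, 25/37, 55/74, 31/37, 33/37, 1]
j=0 picked index 1: u0 ∈ [1/74, 7/74)
j=1 picked index 2: u0 ∈ [5/444, 53/444)
j=2 picked index 3: u0 ∈ [4/111, 16/111)
j=3 picked index 4: u0 ∈ [9/148, 25/148)
j=4 picked index 4: u0 ∈ [-5/222, 19/222)
j=5 picked index 5: u0 ∈ [1/444, 1/12)
j=6 picked index 6: u0 ∈ [0, 9/74)
j=7 picked index 7: u0 ∈ [17/444, 41/444)
j=8 picked index 8: u0 ∈ [1/111, 17/222)
j=9 picked index 9: u0 ∈ [-1/148, 13/148)
j=10 picked index 11: u0 ∈ [13/222, 1/6)
j=11 picked index 11: u0 ∈ [-11/444, 1/12)
intersection: [9/148, 17/222)

9/148 17/222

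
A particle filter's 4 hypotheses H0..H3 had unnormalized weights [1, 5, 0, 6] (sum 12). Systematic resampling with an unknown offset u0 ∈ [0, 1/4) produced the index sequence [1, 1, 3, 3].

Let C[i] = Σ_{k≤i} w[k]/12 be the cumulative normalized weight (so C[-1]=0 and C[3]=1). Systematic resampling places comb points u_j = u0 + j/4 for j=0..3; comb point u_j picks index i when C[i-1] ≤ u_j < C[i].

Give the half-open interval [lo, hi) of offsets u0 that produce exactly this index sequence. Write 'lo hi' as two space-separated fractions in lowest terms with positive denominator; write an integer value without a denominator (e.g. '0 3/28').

1/12 1/4

C = [1/12, 1/2, 1/2, 1]
j=0 picked index 1: u0 ∈ [1/12, 1/2)
j=1 picked index 1: u0 ∈ [-1/6, 1/4)
j=2 picked index 3: u0 ∈ [0, 1/2)
j=3 picked index 3: u0 ∈ [-1/4, 1/4)
intersection: [1/12, 1/4)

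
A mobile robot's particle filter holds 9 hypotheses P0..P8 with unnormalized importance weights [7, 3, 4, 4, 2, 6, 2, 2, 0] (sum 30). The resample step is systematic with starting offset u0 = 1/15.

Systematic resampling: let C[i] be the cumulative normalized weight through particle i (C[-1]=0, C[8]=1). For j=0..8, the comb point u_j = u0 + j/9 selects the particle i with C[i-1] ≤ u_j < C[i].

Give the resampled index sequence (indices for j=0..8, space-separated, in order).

C = [7/30, 1/3, 7/15, 3/5, 2/3, 13/15, 14/15, 1, 1]
j=0: u_0=1/15 ∈ [0, 7/30) → index 0
j=1: u_1=8/45 ∈ [0, 7/30) → index 0
j=2: u_2=13/45 ∈ [7/30, 1/3) → index 1
j=3: u_3=2/5 ∈ [1/3, 7/15) → index 2
j=4: u_4=23/45 ∈ [7/15, 3/5) → index 3
j=5: u_5=28/45 ∈ [3/5, 2/3) → index 4
j=6: u_6=11/15 ∈ [2/3, 13/15) → index 5
j=7: u_7=38/45 ∈ [2/3, 13/15) → index 5
j=8: u_8=43/45 ∈ [14/15, 1) → index 7

0 0 1 2 3 4 5 5 7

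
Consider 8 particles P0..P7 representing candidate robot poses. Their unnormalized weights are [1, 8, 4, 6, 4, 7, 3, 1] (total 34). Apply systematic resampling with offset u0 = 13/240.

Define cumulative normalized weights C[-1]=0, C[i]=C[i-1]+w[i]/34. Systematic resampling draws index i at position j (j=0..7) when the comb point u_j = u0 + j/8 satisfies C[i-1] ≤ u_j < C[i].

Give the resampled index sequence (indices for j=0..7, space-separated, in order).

C = [1/34, 9/34, 13/34, 19/34, 23/34, 15/17, 33/34, 1]
j=0: u_0=13/240 ∈ [1/34, 9/34) → index 1
j=1: u_1=43/240 ∈ [1/34, 9/34) → index 1
j=2: u_2=73/240 ∈ [9/34, 13/34) → index 2
j=3: u_3=103/240 ∈ [13/34, 19/34) → index 3
j=4: u_4=133/240 ∈ [13/34, 19/34) → index 3
j=5: u_5=163/240 ∈ [23/34, 15/17) → index 5
j=6: u_6=193/240 ∈ [23/34, 15/17) → index 5
j=7: u_7=223/240 ∈ [15/17, 33/34) → index 6

1 1 2 3 3 5 5 6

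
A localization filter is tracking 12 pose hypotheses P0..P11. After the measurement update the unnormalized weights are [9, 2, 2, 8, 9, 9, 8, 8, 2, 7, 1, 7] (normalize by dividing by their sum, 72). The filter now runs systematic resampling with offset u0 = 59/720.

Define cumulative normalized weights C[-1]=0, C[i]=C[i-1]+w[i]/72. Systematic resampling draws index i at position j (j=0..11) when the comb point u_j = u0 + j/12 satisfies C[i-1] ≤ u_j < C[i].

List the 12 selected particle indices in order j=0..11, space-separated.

C = [1/8, 11/72, 13/72, 7/24, 5/12, 13/24, 47/72, 55/72, 19/24, 8/9, 65/72, 1]
j=0: u_0=59/720 ∈ [0, 1/8) → index 0
j=1: u_1=119/720 ∈ [11/72, 13/72) → index 2
j=2: u_2=179/720 ∈ [13/72, 7/24) → index 3
j=3: u_3=239/720 ∈ [7/24, 5/12) → index 4
j=4: u_4=299/720 ∈ [7/24, 5/12) → index 4
j=5: u_5=359/720 ∈ [5/12, 13/24) → index 5
j=6: u_6=419/720 ∈ [13/24, 47/72) → index 6
j=7: u_7=479/720 ∈ [47/72, 55/72) → index 7
j=8: u_8=539/720 ∈ [47/72, 55/72) → index 7
j=9: u_9=599/720 ∈ [19/24, 8/9) → index 9
j=10: u_10=659/720 ∈ [65/72, 1) → index 11
j=11: u_11=719/720 ∈ [65/72, 1) → index 11

0 2 3 4 4 5 6 7 7 9 11 11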